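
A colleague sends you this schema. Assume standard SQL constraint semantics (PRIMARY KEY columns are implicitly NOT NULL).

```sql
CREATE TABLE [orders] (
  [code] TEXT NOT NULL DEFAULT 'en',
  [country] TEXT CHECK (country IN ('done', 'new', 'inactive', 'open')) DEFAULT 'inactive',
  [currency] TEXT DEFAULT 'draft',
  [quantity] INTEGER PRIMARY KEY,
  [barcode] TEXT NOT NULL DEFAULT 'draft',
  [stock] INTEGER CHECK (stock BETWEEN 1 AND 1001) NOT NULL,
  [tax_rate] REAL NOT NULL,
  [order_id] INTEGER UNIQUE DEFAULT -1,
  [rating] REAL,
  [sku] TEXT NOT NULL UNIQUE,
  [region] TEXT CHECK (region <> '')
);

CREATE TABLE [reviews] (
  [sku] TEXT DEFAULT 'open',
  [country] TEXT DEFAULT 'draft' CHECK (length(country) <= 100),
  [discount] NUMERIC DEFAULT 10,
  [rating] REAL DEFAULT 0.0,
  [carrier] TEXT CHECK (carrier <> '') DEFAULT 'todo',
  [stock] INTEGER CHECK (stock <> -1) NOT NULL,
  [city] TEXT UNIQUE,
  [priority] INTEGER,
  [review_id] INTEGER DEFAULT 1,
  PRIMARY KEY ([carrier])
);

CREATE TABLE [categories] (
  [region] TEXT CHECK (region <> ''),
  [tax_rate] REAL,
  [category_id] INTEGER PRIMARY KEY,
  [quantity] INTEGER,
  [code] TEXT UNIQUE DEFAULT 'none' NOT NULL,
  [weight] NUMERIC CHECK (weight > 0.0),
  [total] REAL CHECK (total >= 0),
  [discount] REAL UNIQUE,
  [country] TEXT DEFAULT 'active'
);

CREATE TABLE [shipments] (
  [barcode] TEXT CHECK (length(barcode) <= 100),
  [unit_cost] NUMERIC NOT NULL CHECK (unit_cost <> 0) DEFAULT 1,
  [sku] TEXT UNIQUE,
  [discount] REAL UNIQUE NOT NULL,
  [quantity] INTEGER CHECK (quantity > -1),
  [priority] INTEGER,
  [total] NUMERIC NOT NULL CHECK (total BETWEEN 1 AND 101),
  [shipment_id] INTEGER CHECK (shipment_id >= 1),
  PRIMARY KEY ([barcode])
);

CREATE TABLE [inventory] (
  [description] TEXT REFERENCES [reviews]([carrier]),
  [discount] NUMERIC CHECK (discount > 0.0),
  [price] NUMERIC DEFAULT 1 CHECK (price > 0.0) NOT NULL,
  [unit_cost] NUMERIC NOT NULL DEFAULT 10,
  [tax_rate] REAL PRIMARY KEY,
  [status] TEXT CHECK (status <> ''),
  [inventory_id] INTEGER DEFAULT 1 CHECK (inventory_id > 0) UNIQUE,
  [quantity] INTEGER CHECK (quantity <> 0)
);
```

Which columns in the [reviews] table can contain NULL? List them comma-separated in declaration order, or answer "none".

- sku: DEFAULT only fills an omitted column; an explicit NULL is still allowed → nullable.
- country: CHECK does not forbid NULL (a CHECK constraint passes when its expression is NULL) → nullable.
- discount: DEFAULT only fills an omitted column; an explicit NULL is still allowed → nullable.
- rating: DEFAULT only fills an omitted column; an explicit NULL is still allowed → nullable.
- carrier: part of the PRIMARY KEY, which implies NOT NULL → not nullable.
- stock: declared NOT NULL → not nullable.
- city: UNIQUE does not imply NOT NULL → nullable.
- priority: no NOT NULL constraint applies → nullable.
- review_id: DEFAULT only fills an omitted column; an explicit NULL is still allowed → nullable.

sku, country, discount, rating, city, priority, review_id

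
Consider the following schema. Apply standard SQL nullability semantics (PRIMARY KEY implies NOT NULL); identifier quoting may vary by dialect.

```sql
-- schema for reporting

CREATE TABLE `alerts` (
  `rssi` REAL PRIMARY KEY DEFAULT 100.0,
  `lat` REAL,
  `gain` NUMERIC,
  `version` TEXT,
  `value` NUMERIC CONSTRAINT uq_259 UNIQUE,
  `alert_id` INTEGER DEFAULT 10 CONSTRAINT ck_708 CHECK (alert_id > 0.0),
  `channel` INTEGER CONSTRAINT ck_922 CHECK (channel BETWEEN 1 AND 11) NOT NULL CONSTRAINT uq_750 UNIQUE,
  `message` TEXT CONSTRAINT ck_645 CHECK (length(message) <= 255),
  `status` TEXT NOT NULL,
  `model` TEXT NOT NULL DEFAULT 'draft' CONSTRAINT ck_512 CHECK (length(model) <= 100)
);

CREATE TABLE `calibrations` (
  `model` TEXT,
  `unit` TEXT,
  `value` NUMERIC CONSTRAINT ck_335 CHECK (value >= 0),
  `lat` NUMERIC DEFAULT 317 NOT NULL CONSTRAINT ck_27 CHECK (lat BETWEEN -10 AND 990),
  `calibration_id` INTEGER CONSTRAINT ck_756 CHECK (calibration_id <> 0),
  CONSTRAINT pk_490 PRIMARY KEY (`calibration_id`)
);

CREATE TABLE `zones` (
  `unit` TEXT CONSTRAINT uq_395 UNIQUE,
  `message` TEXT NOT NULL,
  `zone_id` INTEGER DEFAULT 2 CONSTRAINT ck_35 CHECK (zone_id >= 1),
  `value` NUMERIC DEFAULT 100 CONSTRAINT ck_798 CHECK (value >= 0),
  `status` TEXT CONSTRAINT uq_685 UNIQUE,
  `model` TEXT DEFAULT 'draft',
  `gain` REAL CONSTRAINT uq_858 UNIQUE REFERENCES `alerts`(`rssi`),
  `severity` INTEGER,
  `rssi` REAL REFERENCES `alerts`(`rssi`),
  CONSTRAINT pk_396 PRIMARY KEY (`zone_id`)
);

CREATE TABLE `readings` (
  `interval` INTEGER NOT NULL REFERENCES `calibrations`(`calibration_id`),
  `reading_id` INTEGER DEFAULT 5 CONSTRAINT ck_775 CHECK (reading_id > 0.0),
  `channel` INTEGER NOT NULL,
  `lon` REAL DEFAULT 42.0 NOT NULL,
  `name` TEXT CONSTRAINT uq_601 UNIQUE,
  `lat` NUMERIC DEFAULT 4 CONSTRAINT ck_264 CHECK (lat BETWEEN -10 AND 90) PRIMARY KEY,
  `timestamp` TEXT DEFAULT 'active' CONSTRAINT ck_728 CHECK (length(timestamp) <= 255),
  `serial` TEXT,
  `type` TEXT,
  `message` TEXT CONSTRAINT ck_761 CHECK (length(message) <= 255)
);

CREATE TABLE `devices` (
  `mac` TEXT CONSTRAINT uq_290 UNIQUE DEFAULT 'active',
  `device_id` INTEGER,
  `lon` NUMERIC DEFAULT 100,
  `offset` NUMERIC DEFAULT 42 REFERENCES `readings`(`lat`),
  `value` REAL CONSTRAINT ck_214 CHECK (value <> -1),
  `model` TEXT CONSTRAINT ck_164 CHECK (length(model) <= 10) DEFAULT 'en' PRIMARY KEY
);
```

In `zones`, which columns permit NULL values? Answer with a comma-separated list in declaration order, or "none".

- unit: UNIQUE does not imply NOT NULL → nullable.
- message: declared NOT NULL → not nullable.
- zone_id: part of the PRIMARY KEY, which implies NOT NULL → not nullable.
- value: CHECK does not forbid NULL (a CHECK constraint passes when its expression is NULL) → nullable.
- status: UNIQUE does not imply NOT NULL → nullable.
- model: DEFAULT only fills an omitted column; an explicit NULL is still allowed → nullable.
- gain: a foreign key column may be NULL unless separately constrained → nullable.
- severity: no NOT NULL constraint applies → nullable.
- rssi: a foreign key column may be NULL unless separately constrained → nullable.

unit, value, status, model, gain, severity, rssi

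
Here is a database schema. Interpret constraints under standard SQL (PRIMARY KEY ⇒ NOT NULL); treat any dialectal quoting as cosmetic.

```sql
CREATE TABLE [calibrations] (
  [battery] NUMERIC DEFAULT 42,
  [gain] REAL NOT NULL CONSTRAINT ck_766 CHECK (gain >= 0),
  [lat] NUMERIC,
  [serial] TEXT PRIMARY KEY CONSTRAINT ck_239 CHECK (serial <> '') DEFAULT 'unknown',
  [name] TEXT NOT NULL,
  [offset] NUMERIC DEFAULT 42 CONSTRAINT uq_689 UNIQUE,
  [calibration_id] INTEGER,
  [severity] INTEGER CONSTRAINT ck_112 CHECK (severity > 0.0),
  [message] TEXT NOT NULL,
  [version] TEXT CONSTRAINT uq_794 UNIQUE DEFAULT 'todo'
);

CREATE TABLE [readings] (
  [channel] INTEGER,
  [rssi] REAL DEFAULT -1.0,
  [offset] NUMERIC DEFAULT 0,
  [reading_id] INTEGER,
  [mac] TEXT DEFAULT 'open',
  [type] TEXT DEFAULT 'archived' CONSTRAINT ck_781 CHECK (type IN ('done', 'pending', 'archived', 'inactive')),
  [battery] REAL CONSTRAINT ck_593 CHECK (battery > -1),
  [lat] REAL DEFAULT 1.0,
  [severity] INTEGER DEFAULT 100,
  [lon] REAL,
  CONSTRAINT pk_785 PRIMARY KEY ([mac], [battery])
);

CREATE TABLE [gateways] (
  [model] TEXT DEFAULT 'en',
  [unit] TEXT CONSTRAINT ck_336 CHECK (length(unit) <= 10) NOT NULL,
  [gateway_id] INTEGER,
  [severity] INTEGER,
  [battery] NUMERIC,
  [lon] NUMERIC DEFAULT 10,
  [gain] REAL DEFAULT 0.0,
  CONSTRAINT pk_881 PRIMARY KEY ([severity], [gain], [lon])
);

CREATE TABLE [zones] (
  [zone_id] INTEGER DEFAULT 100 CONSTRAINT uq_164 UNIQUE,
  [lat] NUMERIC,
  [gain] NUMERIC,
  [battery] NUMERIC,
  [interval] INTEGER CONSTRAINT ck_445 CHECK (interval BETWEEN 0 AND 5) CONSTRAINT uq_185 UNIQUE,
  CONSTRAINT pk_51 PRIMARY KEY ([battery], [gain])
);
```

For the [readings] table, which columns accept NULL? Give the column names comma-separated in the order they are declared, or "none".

- channel: no NOT NULL constraint applies → nullable.
- rssi: DEFAULT only fills an omitted column; an explicit NULL is still allowed → nullable.
- offset: DEFAULT only fills an omitted column; an explicit NULL is still allowed → nullable.
- reading_id: no NOT NULL constraint applies → nullable.
- mac: part of the PRIMARY KEY, which implies NOT NULL → not nullable.
- type: CHECK does not forbid NULL (a CHECK constraint passes when its expression is NULL) → nullable.
- battery: part of the PRIMARY KEY, which implies NOT NULL → not nullable.
- lat: DEFAULT only fills an omitted column; an explicit NULL is still allowed → nullable.
- severity: DEFAULT only fills an omitted column; an explicit NULL is still allowed → nullable.
- lon: no NOT NULL constraint applies → nullable.

channel, rssi, offset, reading_id, type, lat, severity, lon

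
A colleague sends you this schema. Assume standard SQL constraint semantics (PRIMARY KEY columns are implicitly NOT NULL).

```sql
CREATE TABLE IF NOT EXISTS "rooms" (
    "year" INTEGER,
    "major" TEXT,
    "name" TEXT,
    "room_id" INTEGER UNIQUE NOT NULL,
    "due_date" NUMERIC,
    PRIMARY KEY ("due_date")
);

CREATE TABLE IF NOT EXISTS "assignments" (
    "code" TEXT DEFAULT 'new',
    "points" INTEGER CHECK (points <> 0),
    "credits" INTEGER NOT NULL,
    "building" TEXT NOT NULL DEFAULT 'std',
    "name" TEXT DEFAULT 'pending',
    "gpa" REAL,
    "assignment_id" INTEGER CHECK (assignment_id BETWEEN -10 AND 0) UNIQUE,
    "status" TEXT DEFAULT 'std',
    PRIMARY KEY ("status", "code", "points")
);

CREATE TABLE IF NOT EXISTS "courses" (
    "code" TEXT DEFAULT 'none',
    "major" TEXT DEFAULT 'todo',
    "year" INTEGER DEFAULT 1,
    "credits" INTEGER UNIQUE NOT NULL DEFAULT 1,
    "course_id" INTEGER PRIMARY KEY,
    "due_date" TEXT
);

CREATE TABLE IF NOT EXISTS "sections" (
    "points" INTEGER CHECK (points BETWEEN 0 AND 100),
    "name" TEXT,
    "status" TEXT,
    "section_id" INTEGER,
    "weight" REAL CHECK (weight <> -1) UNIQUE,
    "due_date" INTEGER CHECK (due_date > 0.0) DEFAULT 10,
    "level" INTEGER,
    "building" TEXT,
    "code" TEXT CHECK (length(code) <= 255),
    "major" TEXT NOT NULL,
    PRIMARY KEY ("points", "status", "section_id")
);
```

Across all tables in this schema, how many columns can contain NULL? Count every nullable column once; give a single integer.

rooms: 3 nullable (year, major, name — PK (due_date) and explicit NOT NULL columns excluded).
assignments: 3 nullable (name, gpa, assignment_id — PK (status, code, points) and explicit NOT NULL columns excluded).
courses: 4 nullable (code, major, year, due_date — PK (course_id) and explicit NOT NULL columns excluded).
sections: 6 nullable (name, weight, due_date, level, building, code — PK (points, status, section_id) and explicit NOT NULL columns excluded).
Total: 3 + 3 + 4 + 6 = 16.

16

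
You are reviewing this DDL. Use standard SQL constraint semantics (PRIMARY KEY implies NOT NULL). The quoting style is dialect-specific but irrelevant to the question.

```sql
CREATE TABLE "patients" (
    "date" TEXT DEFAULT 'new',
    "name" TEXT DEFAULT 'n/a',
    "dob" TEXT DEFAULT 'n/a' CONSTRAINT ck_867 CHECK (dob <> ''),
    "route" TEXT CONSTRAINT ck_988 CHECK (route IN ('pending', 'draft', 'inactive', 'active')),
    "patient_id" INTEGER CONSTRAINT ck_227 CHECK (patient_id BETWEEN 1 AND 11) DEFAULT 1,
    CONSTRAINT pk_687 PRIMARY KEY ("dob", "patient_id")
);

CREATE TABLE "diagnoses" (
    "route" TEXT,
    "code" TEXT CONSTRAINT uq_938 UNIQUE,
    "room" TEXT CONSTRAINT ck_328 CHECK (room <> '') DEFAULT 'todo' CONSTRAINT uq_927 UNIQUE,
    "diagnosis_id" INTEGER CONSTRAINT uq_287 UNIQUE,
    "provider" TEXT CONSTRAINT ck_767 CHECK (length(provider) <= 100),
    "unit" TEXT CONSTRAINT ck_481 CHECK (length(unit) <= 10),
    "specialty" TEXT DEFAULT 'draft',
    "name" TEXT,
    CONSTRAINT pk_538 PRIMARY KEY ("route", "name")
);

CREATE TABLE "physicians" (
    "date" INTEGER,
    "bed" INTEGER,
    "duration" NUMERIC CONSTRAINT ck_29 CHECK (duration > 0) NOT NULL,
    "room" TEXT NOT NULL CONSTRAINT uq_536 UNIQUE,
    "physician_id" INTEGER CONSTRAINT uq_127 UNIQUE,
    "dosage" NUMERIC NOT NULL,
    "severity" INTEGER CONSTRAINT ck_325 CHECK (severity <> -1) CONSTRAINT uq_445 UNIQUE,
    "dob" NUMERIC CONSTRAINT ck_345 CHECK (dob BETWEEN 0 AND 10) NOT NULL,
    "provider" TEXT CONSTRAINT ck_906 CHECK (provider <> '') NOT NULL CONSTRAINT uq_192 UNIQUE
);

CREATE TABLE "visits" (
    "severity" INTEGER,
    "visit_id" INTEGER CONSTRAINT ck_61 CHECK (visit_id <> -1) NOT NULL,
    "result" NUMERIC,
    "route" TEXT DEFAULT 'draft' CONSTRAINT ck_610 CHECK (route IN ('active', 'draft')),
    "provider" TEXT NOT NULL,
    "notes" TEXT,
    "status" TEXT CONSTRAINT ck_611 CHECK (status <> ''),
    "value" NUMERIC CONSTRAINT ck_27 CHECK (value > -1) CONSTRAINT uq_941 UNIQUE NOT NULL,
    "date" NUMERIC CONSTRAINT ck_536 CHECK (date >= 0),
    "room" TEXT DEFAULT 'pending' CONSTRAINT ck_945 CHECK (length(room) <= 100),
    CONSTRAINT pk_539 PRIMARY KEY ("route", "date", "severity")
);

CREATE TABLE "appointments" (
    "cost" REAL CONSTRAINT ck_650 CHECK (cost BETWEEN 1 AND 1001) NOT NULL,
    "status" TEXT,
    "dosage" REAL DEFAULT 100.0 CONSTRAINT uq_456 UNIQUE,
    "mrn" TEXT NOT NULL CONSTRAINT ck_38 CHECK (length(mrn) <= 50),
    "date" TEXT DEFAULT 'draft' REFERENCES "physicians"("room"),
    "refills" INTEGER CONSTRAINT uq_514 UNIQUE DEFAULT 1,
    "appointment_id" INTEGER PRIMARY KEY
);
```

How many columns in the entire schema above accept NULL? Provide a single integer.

patients: 3 nullable (date, name, route — PK (dob, patient_id) and explicit NOT NULL columns excluded).
diagnoses: 6 nullable (code, room, diagnosis_id, provider, unit, specialty — PK (route, name) and explicit NOT NULL columns excluded).
physicians: 4 nullable (date, bed, physician_id, severity — PK none and explicit NOT NULL columns excluded).
visits: 4 nullable (result, notes, status, room — PK (route, date, severity) and explicit NOT NULL columns excluded).
appointments: 4 nullable (status, dosage, date, refills — PK (appointment_id) and explicit NOT NULL columns excluded).
Total: 3 + 6 + 4 + 4 + 4 = 21.

21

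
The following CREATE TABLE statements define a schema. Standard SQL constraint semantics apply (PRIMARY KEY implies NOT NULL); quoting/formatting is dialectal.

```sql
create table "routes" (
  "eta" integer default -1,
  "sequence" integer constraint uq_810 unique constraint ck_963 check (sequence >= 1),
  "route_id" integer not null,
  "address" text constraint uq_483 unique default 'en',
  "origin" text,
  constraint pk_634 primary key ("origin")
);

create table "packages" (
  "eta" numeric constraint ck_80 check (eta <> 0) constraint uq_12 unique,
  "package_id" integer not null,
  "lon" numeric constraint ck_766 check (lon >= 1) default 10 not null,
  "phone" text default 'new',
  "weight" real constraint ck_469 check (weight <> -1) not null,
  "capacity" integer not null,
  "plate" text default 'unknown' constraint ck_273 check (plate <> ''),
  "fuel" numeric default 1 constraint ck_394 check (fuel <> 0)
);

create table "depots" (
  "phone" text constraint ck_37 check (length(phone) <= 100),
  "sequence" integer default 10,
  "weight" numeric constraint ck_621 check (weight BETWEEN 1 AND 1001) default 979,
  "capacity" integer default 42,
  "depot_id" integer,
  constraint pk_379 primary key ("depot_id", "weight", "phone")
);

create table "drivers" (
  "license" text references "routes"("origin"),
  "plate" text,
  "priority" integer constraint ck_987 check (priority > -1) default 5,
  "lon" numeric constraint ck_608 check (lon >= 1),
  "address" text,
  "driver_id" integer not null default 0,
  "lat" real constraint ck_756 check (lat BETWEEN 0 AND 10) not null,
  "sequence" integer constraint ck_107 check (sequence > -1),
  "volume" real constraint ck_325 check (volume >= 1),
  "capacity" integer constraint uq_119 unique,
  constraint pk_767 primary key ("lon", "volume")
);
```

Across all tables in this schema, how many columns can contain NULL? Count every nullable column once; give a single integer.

15

routes: 3 nullable (eta, sequence, address — PK (origin) and explicit NOT NULL columns excluded).
packages: 4 nullable (eta, phone, plate, fuel — PK none and explicit NOT NULL columns excluded).
depots: 2 nullable (sequence, capacity — PK (depot_id, weight, phone) and explicit NOT NULL columns excluded).
drivers: 6 nullable (license, plate, priority, address, sequence, capacity — PK (lon, volume) and explicit NOT NULL columns excluded).
Total: 3 + 4 + 2 + 6 = 15.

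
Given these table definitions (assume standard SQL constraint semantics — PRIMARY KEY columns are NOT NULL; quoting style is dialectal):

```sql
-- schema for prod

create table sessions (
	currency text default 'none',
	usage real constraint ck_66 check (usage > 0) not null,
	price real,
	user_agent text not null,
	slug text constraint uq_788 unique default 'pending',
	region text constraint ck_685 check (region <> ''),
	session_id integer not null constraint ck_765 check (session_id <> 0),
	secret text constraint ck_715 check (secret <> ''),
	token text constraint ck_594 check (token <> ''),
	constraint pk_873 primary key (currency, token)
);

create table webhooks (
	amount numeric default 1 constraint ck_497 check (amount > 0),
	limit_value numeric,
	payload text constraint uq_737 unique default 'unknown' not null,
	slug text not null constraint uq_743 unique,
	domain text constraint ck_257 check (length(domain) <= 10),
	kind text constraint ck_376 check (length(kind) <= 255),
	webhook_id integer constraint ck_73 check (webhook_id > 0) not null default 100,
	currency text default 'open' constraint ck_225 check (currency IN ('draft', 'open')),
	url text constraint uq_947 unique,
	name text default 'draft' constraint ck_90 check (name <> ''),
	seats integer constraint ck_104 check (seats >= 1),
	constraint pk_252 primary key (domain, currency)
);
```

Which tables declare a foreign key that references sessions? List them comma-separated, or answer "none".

none

No REFERENCES clause anywhere in the schema names sessions.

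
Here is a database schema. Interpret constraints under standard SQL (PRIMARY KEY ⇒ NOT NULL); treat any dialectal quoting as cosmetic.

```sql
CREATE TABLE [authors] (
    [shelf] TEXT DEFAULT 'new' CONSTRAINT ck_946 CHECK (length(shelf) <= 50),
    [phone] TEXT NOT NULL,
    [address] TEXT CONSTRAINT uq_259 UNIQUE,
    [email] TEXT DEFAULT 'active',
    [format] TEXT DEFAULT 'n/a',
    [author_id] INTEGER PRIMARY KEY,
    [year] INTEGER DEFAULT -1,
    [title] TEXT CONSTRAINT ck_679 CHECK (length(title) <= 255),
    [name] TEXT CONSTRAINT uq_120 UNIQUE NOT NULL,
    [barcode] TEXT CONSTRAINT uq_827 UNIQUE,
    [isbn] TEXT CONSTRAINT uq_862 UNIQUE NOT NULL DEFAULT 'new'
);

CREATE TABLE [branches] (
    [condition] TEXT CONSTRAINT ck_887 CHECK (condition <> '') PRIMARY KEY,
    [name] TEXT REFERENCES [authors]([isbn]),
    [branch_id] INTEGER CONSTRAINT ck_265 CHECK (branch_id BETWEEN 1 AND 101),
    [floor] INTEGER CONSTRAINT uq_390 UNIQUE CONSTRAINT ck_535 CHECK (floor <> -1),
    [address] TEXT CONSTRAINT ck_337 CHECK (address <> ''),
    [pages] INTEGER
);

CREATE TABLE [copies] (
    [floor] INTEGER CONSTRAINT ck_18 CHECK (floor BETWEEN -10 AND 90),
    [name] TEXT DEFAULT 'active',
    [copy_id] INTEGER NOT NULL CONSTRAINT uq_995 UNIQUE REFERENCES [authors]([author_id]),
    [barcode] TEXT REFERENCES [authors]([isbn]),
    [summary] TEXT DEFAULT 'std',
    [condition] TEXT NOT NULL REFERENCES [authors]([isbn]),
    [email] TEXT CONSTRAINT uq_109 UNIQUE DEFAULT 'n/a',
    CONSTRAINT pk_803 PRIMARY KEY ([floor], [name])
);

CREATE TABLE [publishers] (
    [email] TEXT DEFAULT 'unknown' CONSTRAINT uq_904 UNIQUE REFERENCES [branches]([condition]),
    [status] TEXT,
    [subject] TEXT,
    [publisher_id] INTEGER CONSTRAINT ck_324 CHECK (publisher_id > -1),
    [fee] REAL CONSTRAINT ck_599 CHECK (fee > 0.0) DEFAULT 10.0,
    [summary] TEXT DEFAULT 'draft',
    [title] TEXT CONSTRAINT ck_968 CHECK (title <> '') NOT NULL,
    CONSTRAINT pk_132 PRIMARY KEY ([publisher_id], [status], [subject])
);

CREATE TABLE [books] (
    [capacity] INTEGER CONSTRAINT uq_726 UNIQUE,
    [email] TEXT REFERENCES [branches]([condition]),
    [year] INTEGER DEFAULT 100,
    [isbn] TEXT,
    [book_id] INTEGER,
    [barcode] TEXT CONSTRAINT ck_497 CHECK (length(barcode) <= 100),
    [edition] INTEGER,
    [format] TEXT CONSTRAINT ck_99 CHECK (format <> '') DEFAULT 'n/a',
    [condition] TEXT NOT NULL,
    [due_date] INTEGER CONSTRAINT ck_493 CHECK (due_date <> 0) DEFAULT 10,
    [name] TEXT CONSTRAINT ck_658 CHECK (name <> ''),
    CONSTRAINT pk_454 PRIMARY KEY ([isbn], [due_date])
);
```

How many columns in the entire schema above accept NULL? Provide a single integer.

authors: 7 nullable (shelf, address, email, format, year, title, barcode — PK (author_id) and explicit NOT NULL columns excluded).
branches: 5 nullable (name, branch_id, floor, address, pages — PK (condition) and explicit NOT NULL columns excluded).
copies: 3 nullable (barcode, summary, email — PK (floor, name) and explicit NOT NULL columns excluded).
publishers: 3 nullable (email, fee, summary — PK (publisher_id, status, subject) and explicit NOT NULL columns excluded).
books: 8 nullable (capacity, email, year, book_id, barcode, edition, format, name — PK (isbn, due_date) and explicit NOT NULL columns excluded).
Total: 7 + 5 + 3 + 3 + 8 = 26.

26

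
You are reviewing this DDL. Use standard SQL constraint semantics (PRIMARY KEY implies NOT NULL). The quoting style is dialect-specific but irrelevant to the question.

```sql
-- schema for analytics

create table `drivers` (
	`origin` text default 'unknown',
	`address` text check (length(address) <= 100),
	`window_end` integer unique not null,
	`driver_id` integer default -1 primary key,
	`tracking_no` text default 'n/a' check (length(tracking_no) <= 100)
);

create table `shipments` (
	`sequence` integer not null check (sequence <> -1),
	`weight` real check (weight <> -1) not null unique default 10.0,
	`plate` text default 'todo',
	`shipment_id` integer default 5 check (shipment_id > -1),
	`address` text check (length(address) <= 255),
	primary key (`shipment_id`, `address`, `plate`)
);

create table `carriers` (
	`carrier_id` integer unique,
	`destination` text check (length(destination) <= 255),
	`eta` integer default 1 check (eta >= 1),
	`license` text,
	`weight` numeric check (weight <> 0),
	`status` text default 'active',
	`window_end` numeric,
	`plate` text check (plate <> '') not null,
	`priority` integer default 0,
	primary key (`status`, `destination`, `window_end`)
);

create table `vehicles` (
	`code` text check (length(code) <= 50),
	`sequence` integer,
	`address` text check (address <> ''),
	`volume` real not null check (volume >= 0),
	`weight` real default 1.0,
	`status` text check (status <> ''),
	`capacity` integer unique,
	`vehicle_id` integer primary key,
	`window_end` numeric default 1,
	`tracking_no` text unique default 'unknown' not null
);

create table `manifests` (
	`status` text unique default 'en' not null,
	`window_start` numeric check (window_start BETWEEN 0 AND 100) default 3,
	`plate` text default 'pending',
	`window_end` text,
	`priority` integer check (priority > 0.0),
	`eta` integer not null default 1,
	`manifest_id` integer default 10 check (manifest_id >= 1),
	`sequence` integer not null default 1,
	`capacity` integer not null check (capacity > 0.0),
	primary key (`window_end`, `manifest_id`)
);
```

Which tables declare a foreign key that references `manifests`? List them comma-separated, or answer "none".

No REFERENCES clause anywhere in the schema names manifests.

none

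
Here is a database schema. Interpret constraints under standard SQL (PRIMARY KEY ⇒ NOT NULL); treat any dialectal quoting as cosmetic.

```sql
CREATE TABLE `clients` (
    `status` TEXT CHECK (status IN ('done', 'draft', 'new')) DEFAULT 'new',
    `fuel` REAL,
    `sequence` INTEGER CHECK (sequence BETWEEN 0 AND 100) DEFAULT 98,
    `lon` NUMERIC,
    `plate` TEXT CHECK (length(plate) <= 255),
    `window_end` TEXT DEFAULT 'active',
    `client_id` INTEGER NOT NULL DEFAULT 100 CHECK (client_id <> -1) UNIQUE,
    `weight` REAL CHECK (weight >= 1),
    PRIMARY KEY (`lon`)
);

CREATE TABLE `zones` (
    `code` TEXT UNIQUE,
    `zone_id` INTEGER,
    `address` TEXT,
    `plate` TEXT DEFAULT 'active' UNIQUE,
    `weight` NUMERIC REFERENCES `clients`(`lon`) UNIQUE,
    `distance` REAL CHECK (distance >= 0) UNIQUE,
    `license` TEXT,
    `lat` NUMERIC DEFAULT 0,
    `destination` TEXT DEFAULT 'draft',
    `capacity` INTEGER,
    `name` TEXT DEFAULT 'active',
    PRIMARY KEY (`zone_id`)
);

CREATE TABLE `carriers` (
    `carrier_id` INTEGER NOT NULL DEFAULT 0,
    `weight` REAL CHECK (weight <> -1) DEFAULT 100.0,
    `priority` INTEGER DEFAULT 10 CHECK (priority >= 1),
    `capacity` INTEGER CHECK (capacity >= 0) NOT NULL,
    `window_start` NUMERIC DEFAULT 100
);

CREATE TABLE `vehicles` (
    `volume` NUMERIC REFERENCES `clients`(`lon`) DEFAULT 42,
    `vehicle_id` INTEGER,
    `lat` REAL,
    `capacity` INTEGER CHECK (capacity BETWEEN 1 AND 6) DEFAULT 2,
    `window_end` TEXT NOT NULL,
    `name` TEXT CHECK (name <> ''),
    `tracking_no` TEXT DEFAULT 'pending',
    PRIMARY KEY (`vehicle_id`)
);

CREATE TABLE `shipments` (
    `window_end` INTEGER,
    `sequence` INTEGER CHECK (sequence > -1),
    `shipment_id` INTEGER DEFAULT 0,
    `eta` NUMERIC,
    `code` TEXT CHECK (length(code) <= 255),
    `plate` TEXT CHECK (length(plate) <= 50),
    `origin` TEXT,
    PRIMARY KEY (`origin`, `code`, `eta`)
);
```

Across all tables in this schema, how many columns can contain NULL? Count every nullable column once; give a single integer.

28

clients: 6 nullable (status, fuel, sequence, plate, window_end, weight — PK (lon) and explicit NOT NULL columns excluded).
zones: 10 nullable (code, address, plate, weight, distance, license, lat, destination, capacity, name — PK (zone_id) and explicit NOT NULL columns excluded).
carriers: 3 nullable (weight, priority, window_start — PK none and explicit NOT NULL columns excluded).
vehicles: 5 nullable (volume, lat, capacity, name, tracking_no — PK (vehicle_id) and explicit NOT NULL columns excluded).
shipments: 4 nullable (window_end, sequence, shipment_id, plate — PK (origin, code, eta) and explicit NOT NULL columns excluded).
Total: 6 + 10 + 3 + 5 + 4 = 28.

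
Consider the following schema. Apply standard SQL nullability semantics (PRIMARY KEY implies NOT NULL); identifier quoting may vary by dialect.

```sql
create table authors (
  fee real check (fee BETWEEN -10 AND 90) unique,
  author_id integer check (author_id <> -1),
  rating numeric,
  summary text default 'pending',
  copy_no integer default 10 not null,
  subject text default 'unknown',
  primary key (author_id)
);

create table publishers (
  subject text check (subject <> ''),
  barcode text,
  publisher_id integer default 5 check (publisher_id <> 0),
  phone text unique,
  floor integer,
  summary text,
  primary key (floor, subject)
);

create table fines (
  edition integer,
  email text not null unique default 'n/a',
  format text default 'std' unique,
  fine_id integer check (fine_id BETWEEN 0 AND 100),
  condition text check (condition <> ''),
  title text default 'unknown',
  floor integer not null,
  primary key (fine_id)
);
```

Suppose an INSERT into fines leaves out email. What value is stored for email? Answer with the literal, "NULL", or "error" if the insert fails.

email has an explicit DEFAULT 'n/a'.
When the column is omitted from an INSERT, that default is used.

'n/a'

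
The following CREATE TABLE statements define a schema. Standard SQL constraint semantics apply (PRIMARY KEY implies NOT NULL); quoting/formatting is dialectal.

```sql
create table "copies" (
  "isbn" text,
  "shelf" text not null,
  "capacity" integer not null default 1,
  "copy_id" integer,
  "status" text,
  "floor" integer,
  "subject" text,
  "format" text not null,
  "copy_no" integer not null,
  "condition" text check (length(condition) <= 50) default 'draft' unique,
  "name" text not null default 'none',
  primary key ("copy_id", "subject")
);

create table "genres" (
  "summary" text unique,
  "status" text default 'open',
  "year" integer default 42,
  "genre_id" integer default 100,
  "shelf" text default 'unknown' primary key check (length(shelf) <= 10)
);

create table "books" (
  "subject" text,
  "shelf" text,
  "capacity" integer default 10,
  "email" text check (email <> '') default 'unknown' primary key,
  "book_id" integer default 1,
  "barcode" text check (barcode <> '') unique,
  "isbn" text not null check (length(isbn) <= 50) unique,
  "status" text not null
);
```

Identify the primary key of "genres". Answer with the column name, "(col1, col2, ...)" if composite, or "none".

shelf is declared PRIMARY KEY inline on the column.

shelf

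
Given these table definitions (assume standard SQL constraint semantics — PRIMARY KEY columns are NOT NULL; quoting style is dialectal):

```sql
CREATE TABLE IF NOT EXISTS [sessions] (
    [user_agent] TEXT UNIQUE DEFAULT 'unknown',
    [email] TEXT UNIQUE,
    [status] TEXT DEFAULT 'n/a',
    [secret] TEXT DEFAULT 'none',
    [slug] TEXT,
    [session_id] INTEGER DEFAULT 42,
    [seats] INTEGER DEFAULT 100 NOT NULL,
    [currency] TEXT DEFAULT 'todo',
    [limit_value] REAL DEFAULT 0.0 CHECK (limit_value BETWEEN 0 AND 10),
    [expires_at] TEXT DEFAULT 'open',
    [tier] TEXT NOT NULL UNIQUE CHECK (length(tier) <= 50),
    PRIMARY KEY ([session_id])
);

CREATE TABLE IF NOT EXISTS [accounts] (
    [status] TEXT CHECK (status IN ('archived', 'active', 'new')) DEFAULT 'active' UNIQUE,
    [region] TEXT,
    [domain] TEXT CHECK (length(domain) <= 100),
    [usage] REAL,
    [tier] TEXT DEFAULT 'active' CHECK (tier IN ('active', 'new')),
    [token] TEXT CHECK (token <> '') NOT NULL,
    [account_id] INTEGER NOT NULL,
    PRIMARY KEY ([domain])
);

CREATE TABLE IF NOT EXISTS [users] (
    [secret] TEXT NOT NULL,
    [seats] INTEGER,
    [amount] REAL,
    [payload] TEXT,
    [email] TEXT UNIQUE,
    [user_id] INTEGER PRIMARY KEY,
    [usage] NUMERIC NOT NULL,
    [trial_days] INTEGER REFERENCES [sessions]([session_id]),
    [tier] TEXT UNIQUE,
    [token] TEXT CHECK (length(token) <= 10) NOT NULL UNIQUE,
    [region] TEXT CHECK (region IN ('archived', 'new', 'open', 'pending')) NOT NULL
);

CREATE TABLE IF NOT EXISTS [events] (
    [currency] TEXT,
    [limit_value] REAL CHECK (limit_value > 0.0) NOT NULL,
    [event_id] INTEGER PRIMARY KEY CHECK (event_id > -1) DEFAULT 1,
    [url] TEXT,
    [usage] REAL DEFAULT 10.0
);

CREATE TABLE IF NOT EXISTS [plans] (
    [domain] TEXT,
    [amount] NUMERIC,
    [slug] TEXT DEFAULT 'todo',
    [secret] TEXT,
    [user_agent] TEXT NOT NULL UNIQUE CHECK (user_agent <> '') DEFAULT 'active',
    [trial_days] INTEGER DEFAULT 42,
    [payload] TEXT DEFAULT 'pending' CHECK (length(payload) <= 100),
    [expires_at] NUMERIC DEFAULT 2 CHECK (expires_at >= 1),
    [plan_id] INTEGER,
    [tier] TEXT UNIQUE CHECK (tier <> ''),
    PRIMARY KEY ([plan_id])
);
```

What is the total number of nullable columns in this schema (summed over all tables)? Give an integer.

sessions: 8 nullable (user_agent, email, status, secret, slug, currency, limit_value, expires_at — PK (session_id) and explicit NOT NULL columns excluded).
accounts: 4 nullable (status, region, usage, tier — PK (domain) and explicit NOT NULL columns excluded).
users: 6 nullable (seats, amount, payload, email, trial_days, tier — PK (user_id) and explicit NOT NULL columns excluded).
events: 3 nullable (currency, url, usage — PK (event_id) and explicit NOT NULL columns excluded).
plans: 8 nullable (domain, amount, slug, secret, trial_days, payload, expires_at, tier — PK (plan_id) and explicit NOT NULL columns excluded).
Total: 8 + 4 + 6 + 3 + 8 = 29.

29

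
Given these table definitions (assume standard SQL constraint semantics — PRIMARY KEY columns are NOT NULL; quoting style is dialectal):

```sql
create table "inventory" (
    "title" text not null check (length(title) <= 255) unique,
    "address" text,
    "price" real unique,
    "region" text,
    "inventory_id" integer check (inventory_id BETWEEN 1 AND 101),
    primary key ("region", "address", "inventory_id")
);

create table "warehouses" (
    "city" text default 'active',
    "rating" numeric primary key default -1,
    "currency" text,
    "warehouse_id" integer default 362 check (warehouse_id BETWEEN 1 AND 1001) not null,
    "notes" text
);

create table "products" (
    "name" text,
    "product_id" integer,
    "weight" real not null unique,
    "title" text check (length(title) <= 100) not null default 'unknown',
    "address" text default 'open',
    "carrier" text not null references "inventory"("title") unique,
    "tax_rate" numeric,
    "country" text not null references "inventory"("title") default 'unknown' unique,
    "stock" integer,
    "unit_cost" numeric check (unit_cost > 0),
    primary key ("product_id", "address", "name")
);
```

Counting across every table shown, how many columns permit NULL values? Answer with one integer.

inventory: 1 nullable (price — PK (region, address, inventory_id) and explicit NOT NULL columns excluded).
warehouses: 3 nullable (city, currency, notes — PK (rating) and explicit NOT NULL columns excluded).
products: 3 nullable (tax_rate, stock, unit_cost — PK (product_id, address, name) and explicit NOT NULL columns excluded).
Total: 1 + 3 + 3 = 7.

7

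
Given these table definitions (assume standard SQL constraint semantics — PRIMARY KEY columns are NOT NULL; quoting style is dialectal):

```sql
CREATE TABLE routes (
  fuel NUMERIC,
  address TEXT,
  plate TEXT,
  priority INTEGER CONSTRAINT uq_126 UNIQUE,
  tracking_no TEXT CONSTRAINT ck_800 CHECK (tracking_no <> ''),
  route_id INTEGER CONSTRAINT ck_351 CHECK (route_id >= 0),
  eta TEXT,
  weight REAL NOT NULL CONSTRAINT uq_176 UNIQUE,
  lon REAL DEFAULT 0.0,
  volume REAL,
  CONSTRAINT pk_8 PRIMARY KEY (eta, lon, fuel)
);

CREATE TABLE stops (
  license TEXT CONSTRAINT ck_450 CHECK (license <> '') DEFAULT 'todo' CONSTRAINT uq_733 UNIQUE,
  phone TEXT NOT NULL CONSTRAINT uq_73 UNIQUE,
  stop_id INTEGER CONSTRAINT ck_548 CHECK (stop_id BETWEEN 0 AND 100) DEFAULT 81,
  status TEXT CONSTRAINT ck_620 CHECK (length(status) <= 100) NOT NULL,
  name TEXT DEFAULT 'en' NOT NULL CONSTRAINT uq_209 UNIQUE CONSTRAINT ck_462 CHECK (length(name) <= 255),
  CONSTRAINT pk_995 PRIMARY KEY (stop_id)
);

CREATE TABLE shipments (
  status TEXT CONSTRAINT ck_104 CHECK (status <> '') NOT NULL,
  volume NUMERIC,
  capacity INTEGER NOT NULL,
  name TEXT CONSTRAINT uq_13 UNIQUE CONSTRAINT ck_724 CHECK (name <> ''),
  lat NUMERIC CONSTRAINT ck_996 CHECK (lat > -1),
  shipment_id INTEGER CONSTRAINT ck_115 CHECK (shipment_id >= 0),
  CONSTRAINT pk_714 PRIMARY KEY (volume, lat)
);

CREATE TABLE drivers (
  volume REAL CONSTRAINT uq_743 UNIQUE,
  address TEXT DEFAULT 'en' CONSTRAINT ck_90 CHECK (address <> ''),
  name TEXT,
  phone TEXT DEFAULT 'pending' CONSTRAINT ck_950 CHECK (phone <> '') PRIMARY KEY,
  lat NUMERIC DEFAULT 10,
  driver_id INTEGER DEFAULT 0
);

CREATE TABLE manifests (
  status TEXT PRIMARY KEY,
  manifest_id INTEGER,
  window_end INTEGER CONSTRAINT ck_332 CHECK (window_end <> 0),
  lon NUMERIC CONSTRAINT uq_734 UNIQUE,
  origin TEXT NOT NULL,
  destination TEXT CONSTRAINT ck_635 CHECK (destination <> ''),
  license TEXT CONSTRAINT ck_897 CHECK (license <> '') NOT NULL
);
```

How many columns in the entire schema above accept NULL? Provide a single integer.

18

routes: 6 nullable (address, plate, priority, tracking_no, route_id, volume — PK (eta, lon, fuel) and explicit NOT NULL columns excluded).
stops: 1 nullable (license — PK (stop_id) and explicit NOT NULL columns excluded).
shipments: 2 nullable (name, shipment_id — PK (volume, lat) and explicit NOT NULL columns excluded).
drivers: 5 nullable (volume, address, name, lat, driver_id — PK (phone) and explicit NOT NULL columns excluded).
manifests: 4 nullable (manifest_id, window_end, lon, destination — PK (status) and explicit NOT NULL columns excluded).
Total: 6 + 1 + 2 + 5 + 4 = 18.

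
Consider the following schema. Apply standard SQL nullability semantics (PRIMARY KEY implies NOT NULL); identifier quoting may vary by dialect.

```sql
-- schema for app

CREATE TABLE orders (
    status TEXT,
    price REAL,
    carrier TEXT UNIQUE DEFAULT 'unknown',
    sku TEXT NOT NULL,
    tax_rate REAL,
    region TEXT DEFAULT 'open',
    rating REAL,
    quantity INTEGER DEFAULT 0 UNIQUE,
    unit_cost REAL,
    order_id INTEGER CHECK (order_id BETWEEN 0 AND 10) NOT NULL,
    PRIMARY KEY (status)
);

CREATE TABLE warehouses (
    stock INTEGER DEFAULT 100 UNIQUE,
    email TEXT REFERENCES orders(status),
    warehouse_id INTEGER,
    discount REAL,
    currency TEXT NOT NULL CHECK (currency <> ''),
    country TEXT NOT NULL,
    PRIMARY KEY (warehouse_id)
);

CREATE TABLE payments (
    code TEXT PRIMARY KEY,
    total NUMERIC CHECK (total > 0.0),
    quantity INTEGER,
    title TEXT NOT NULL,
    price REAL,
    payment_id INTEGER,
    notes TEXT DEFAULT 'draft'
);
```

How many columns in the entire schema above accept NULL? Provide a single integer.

orders: 7 nullable (price, carrier, tax_rate, region, rating, quantity, unit_cost — PK (status) and explicit NOT NULL columns excluded).
warehouses: 3 nullable (stock, email, discount — PK (warehouse_id) and explicit NOT NULL columns excluded).
payments: 5 nullable (total, quantity, price, payment_id, notes — PK (code) and explicit NOT NULL columns excluded).
Total: 7 + 3 + 5 = 15.

15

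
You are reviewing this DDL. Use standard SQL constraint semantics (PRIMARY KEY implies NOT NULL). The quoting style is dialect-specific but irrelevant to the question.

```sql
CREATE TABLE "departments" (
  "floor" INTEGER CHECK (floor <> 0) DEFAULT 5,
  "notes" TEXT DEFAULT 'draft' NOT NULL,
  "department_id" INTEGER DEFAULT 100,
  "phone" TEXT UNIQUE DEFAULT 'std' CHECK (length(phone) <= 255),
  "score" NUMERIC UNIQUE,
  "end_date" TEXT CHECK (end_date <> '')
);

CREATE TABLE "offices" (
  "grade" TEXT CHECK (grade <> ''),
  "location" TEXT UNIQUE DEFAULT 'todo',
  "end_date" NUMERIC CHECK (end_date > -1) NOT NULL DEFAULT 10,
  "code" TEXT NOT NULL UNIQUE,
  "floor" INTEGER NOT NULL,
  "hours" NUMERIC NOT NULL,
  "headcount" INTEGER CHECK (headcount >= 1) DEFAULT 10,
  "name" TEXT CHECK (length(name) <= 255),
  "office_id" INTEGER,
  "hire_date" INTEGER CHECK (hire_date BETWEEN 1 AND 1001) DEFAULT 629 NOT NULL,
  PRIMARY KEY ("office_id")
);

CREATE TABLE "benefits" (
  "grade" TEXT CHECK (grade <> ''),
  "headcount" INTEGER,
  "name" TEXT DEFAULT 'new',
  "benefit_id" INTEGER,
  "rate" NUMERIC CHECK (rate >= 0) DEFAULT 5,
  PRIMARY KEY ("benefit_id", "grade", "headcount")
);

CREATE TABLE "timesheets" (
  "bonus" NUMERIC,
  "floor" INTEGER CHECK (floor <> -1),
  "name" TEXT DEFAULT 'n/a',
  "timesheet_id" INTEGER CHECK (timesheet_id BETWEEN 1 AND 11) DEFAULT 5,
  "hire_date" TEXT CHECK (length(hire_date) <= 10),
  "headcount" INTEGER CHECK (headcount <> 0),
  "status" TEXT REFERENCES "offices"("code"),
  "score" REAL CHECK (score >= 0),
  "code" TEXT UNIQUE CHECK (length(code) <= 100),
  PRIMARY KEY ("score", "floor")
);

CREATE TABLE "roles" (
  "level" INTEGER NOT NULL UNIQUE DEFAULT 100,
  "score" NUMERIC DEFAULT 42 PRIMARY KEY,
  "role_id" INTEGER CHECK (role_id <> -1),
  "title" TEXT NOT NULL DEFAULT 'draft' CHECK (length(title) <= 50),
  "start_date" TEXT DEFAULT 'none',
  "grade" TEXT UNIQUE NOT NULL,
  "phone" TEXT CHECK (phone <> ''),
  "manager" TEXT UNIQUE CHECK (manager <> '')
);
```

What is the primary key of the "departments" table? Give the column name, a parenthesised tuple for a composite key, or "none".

none

No column is declared PRIMARY KEY inline, and there is no table-level PRIMARY KEY clause in departments.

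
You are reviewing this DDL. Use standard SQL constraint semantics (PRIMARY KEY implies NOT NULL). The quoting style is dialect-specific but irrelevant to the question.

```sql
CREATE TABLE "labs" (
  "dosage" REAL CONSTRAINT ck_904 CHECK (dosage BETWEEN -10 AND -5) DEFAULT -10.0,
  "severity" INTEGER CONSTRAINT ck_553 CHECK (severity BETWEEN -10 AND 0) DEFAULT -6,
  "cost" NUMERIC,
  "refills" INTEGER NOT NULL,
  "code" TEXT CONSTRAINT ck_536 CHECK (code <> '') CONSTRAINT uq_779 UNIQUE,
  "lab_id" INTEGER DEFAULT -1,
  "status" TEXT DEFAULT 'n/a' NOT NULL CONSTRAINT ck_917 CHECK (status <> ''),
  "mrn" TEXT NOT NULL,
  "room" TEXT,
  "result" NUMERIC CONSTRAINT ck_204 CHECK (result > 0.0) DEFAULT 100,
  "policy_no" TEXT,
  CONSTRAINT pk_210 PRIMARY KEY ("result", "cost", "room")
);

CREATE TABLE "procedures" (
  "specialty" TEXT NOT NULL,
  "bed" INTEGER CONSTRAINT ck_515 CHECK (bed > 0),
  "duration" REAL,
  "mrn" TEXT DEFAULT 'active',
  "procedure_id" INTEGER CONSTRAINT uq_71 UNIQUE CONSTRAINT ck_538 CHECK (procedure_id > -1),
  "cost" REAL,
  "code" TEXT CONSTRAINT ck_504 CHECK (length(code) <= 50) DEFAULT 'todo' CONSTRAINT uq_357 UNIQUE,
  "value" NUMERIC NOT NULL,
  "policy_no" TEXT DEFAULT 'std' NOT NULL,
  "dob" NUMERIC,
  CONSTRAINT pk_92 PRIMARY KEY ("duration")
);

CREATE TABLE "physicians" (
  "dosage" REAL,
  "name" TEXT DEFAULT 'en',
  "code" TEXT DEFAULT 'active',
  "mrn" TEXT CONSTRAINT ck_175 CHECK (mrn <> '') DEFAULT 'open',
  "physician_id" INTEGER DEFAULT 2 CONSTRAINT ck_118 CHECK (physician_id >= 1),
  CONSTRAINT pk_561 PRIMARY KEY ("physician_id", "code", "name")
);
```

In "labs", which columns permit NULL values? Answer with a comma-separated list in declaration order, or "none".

- dosage: CHECK does not forbid NULL (a CHECK constraint passes when its expression is NULL) → nullable.
- severity: CHECK does not forbid NULL (a CHECK constraint passes when its expression is NULL) → nullable.
- cost: part of the PRIMARY KEY, which implies NOT NULL → not nullable.
- refills: declared NOT NULL → not nullable.
- code: CHECK does not forbid NULL (a CHECK constraint passes when its expression is NULL) → nullable.
- lab_id: DEFAULT only fills an omitted column; an explicit NULL is still allowed → nullable.
- status: declared NOT NULL → not nullable.
- mrn: declared NOT NULL → not nullable.
- room: part of the PRIMARY KEY, which implies NOT NULL → not nullable.
- result: part of the PRIMARY KEY, which implies NOT NULL → not nullable.
- policy_no: no NOT NULL constraint applies → nullable.

dosage, severity, code, lab_id, policy_no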